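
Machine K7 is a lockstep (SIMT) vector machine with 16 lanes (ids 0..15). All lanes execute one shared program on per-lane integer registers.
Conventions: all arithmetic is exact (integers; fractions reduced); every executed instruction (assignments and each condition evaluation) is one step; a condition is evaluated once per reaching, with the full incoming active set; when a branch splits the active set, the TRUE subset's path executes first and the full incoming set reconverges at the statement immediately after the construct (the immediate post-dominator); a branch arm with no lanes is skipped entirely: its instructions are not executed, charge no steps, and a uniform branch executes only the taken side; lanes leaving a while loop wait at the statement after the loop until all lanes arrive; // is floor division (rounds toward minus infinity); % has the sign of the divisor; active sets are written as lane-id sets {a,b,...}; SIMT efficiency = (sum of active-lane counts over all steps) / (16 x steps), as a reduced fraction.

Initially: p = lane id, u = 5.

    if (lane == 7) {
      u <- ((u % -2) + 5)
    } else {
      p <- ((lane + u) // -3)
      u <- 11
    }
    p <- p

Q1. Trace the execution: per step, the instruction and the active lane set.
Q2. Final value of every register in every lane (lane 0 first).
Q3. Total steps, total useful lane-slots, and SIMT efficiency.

step 0: eval (lane == 7)             {0,1,2,3,4,5,6,7,8,9,10,11,12,13,14,15}
step 1: u <- ((u % -2) + 5)          {7}
step 2: p <- ((lane + u) // -3)      {0,1,2,3,4,5,6,8,9,10,11,12,13,14,15}
step 3: u <- 11                      {0,1,2,3,4,5,6,8,9,10,11,12,13,14,15}
step 4: p <- p                       {0,1,2,3,4,5,6,7,8,9,10,11,12,13,14,15}

Answer: 5 steps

p: -2,-2,-3,-3,-3,-4,-4,7,-5,-5,-5,-6,-6,-6,-7,-7
u: 11,11,11,11,11,11,11,4,11,11,11,11,11,11,11,11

steps = 5; useful = 63; efficiency = 63/80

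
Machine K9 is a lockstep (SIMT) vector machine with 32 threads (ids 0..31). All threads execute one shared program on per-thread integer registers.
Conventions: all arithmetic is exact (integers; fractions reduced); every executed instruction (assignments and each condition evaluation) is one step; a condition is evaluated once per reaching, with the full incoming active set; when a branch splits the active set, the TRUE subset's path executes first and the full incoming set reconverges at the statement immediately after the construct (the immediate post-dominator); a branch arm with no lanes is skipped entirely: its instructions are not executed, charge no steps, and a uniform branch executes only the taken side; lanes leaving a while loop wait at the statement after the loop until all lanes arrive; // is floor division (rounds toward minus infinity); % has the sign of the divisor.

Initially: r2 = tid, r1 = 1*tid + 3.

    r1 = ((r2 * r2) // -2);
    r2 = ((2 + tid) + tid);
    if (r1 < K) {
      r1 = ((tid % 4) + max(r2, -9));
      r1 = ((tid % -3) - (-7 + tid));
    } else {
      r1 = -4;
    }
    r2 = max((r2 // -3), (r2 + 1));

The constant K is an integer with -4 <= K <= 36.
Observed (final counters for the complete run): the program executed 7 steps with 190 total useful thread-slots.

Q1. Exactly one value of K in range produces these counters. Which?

Answer: K = -1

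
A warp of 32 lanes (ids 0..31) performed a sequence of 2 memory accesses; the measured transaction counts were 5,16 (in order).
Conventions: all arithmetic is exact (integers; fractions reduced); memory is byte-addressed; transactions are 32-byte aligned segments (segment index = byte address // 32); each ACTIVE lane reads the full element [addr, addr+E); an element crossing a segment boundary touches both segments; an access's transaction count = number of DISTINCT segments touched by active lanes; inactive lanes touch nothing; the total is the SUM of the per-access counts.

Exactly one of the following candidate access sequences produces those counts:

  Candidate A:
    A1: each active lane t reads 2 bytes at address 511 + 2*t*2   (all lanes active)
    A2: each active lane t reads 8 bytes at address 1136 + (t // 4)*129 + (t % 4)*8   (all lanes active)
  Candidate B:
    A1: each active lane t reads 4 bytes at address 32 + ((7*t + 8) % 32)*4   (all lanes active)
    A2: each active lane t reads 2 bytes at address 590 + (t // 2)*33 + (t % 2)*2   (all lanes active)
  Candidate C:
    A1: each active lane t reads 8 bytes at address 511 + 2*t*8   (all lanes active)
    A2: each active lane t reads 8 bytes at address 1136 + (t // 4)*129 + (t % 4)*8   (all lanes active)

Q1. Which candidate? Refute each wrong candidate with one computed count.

B: A1 gives 4 transactions, not 5
C: A1 gives 17 transactions, not 5
A: all counts match (5,16)

Answer: A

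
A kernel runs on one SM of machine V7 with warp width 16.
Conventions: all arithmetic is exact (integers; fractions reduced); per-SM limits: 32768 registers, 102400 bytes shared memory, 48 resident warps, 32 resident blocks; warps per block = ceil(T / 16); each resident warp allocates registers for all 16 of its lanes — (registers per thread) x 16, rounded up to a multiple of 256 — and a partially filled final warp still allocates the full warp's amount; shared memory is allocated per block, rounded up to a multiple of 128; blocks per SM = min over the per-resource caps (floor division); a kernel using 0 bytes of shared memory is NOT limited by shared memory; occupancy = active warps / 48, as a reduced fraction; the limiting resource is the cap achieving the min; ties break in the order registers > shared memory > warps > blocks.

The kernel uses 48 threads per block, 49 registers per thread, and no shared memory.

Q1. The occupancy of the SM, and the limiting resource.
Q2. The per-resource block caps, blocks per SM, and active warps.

Answer: occupancy 5/8, limited by registers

registers: 10 blocks
shared memory: no limit (kernel uses none)
warps: 16 blocks
blocks: 32 blocks

Answer: 10 blocks, 30 active warps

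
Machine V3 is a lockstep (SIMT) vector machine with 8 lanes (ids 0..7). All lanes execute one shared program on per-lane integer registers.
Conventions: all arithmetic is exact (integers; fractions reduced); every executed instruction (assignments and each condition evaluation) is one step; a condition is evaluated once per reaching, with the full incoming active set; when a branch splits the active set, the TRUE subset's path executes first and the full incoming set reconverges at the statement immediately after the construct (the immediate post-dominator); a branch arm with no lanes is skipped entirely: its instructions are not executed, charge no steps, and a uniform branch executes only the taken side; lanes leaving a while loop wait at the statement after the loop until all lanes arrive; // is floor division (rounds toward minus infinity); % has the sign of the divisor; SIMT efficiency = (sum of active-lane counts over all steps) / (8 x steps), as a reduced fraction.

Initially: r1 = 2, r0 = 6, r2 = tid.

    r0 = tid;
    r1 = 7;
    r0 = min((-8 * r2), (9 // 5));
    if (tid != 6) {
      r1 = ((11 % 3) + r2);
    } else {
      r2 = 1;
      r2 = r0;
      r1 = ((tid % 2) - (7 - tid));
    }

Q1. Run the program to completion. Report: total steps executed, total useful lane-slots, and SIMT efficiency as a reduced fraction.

Answer: 8 steps, 42 useful, 21/32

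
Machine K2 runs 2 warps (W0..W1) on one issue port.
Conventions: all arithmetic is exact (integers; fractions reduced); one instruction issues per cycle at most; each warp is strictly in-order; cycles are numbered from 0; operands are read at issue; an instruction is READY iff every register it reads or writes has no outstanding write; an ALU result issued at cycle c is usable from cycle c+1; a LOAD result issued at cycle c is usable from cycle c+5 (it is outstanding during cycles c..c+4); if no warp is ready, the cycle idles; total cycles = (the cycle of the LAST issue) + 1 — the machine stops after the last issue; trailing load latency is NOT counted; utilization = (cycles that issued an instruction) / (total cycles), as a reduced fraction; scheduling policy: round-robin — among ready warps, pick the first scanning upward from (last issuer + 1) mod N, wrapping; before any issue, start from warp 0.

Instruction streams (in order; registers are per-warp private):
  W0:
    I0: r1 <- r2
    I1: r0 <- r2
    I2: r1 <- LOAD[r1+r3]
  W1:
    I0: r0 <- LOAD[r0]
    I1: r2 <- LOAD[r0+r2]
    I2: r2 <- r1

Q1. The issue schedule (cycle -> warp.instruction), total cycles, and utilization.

cycle 0: W0.I0
cycle 1: W1.I0
cycle 2: W0.I1
cycle 3: W0.I2
cycle 4: idle
cycle 5: idle
cycle 6: W1.I1
cycle 7: idle
cycle 8: idle
cycle 9: idle
cycle 10: idle
cycle 11: W1.I2

Answer: 12 cycles, utilization 1/2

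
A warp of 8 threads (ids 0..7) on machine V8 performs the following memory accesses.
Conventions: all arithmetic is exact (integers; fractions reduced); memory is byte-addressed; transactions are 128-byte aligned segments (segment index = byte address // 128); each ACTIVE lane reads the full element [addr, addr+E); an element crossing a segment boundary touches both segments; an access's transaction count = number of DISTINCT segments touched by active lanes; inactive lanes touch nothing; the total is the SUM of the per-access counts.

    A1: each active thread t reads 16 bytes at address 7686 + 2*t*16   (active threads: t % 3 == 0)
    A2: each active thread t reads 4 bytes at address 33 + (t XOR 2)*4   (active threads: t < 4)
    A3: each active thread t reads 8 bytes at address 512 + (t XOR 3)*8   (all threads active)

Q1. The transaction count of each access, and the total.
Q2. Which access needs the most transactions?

A1: 2 transactions
A2: 1 transaction
A3: 1 transaction

Answer: 2,1,1; total 4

Answer: A1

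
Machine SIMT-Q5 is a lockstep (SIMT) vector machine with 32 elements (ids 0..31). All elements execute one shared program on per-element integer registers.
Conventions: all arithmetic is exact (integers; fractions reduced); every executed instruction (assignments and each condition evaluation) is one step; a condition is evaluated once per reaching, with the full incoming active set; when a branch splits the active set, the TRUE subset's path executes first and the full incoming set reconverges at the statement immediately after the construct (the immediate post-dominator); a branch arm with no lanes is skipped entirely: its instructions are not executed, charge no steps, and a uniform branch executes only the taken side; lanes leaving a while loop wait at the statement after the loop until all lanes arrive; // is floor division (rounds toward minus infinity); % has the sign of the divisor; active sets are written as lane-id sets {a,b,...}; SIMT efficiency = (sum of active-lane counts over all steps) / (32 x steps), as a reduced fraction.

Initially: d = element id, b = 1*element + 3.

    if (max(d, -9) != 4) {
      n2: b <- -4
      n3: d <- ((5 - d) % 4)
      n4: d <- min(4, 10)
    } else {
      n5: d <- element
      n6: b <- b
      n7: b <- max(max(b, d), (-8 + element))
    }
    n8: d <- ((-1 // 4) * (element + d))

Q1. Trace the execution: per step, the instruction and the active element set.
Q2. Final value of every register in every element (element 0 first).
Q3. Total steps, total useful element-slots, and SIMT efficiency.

step 0: eval (max(d, -9) != 4)       {0,1,2,3,4,5,6,7,8,9,10,11,12,13,14,15,16,17,18,19,20,21,22,23,24,25,26,27,28,29,30,31}
step 1: b <- -4                      {0,1,2,3,5,6,7,8,9,10,11,12,13,14,15,16,17,18,19,20,21,22,23,24,25,26,27,28,29,30,31}
step 2: d <- ((5 - d) % 4)           {0,1,2,3,5,6,7,8,9,10,11,12,13,14,15,16,17,18,19,20,21,22,23,24,25,26,27,28,29,30,31}
step 3: d <- min(4, 10)              {0,1,2,3,5,6,7,8,9,10,11,12,13,14,15,16,17,18,19,20,21,22,23,24,25,26,27,28,29,30,31}
step 4: d <- element                 {4}
step 5: b <- b                       {4}
step 6: b <- max(max(b, d), (-8 + element)) {4}
step 7: d <- ((-1 // 4) * (element + d)) {0,1,2,3,4,5,6,7,8,9,10,11,12,13,14,15,16,17,18,19,20,21,22,23,24,25,26,27,28,29,30,31}

Answer: 8 steps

d: -4,-5,-6,-7,-8,-9,-10,-11,-12,-13,-14,-15,-16,-17,-18,-19,-20,-21,-22,-23,-24,-25,-26,-27,-28,-29,-30,-31,-32,-33,-34,-35
b: -4,-4,-4,-4,7,-4,-4,-4,-4,-4,-4,-4,-4,-4,-4,-4,-4,-4,-4,-4,-4,-4,-4,-4,-4,-4,-4,-4,-4,-4,-4,-4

steps = 8; useful = 160; efficiency = 160/256 = 5/8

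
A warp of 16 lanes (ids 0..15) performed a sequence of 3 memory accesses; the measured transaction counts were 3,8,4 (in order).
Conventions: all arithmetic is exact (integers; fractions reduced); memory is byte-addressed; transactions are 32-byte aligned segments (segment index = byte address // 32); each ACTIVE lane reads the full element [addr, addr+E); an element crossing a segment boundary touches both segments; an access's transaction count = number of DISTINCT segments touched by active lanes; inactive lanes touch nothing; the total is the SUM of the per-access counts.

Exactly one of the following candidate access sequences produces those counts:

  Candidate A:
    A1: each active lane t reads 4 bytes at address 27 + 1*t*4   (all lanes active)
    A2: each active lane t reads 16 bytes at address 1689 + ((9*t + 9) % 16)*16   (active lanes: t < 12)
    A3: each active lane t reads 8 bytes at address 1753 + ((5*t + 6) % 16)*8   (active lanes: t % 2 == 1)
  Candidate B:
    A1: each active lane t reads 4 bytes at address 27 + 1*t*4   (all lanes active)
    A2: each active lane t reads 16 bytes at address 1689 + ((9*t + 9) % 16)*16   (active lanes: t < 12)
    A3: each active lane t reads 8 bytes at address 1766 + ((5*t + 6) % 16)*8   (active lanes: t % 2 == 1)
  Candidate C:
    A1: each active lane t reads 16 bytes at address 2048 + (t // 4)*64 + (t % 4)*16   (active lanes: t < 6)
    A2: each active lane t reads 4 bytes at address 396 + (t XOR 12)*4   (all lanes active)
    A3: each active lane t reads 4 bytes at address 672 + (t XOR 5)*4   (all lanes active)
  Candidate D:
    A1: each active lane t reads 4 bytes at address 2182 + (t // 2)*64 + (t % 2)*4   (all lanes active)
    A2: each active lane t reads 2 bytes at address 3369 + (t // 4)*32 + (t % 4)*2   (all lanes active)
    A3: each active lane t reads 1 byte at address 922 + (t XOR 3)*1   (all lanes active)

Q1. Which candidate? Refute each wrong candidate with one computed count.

B: A3 gives 5 transactions, not 4
C: A2 gives 3 transactions, not 8
D: A1 gives 8 transactions, not 3
A: all counts match (3,8,4)

Answer: A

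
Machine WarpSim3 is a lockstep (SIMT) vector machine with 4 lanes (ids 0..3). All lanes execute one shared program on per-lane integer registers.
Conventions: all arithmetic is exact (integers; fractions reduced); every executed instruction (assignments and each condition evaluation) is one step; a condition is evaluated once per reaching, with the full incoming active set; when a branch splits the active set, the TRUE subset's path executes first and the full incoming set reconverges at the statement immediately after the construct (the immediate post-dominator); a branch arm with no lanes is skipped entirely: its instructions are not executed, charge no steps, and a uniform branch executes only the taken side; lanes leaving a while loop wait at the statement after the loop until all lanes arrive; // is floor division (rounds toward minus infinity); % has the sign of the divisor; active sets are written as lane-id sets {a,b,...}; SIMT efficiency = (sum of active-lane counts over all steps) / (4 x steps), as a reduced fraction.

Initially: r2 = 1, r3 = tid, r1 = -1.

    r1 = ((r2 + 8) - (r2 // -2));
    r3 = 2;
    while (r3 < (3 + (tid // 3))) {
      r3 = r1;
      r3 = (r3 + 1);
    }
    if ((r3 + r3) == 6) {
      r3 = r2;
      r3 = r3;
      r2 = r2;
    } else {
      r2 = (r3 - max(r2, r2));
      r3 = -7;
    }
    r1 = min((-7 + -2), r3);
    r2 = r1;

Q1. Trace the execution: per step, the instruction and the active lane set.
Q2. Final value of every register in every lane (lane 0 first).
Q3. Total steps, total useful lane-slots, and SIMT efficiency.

step 0: r1 <- ((r2 + 8) - (r2 // -2)) {0,1,2,3}
step 1: r3 <- 2                      {0,1,2,3}
step 2: eval (r3 < (3 + (tid // 3))) {0,1,2,3}
step 3: r3 <- r1                     {0,1,2,3}
step 4: r3 <- (r3 + 1)               {0,1,2,3}
step 5: eval (r3 < (3 + (tid // 3))) {0,1,2,3}
step 6: eval ((r3 + r3) == 6)        {0,1,2,3}
step 7: r2 <- (r3 - max(r2, r2))     {0,1,2,3}
step 8: r3 <- -7                     {0,1,2,3}
step 9: r1 <- min((-7 + -2), r3)     {0,1,2,3}
step 10: r2 <- r1                     {0,1,2,3}

Answer: 11 steps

r2: -9,-9,-9,-9
r3: -7,-7,-7,-7
r1: -9,-9,-9,-9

steps = 11; useful = 44; efficiency = 44/44 = 1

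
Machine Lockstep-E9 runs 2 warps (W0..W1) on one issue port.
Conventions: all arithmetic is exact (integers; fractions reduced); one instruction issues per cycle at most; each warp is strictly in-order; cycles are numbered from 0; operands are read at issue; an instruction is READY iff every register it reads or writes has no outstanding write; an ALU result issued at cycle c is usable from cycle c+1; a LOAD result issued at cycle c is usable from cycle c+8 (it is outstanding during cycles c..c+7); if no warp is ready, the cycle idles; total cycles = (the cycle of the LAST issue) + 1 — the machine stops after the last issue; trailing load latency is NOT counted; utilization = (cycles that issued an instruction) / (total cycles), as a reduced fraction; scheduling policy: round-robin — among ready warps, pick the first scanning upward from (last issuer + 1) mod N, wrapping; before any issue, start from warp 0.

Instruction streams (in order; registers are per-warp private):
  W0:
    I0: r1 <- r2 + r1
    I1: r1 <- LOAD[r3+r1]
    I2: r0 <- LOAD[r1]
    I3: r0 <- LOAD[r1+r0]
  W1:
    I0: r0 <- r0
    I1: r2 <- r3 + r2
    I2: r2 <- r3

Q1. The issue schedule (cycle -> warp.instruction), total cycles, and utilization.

cycle 0: W0.I0
cycle 1: W1.I0
cycle 2: W0.I1
cycle 3: W1.I1
cycle 4: W1.I2
cycle 5: idle
cycle 6: idle
cycle 7: idle
cycle 8: idle
cycle 9: idle
cycle 10: W0.I2
cycle 11: idle
cycle 12: idle
cycle 13: idle
cycle 14: idle
cycle 15: idle
cycle 16: idle
cycle 17: idle
cycle 18: W0.I3

Answer: 19 cycles, utilization 7/19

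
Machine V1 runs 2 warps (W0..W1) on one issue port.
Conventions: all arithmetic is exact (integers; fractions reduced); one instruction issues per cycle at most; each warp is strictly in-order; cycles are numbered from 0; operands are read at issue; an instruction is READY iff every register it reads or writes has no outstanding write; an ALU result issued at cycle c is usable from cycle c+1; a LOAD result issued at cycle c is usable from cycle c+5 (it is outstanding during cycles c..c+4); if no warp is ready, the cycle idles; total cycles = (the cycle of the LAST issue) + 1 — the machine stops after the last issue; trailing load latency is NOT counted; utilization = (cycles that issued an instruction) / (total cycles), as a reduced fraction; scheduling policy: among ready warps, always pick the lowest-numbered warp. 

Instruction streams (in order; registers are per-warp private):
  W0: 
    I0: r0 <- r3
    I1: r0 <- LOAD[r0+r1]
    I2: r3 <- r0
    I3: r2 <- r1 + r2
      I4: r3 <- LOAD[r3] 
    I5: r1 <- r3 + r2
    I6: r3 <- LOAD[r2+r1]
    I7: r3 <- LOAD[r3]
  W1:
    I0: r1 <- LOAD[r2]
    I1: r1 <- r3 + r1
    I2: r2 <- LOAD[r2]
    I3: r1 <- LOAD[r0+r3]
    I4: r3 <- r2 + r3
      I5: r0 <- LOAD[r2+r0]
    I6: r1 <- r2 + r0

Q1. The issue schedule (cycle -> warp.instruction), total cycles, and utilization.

cycle 0: W0.I0
cycle 1: W0.I1
cycle 2: W1.I0
cycle 3: idle
cycle 4: idle
cycle 5: idle
cycle 6: W0.I2
cycle 7: W0.I3
cycle 8: W0.I4
cycle 9: W1.I1
cycle 10: W1.I2
cycle 11: W1.I3
cycle 12: idle
cycle 13: W0.I5
cycle 14: W0.I6
cycle 15: W1.I4
cycle 16: W1.I5
cycle 17: idle
cycle 18: idle
cycle 19: W0.I7
cycle 20: idle
cycle 21: W1.I6

Answer: 22 cycles, utilization 15/22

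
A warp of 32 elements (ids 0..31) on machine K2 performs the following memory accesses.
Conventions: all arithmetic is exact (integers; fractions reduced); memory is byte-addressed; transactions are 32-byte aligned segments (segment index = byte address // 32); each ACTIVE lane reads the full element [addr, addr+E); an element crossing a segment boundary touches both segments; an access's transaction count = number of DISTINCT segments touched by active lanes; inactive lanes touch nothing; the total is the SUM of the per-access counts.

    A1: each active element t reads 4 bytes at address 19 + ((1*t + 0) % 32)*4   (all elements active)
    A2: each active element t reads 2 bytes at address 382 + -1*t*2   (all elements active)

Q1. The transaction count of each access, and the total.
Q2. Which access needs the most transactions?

A1: 5 transactions
A2: 2 transactions

Answer: 5,2; total 7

Answer: A1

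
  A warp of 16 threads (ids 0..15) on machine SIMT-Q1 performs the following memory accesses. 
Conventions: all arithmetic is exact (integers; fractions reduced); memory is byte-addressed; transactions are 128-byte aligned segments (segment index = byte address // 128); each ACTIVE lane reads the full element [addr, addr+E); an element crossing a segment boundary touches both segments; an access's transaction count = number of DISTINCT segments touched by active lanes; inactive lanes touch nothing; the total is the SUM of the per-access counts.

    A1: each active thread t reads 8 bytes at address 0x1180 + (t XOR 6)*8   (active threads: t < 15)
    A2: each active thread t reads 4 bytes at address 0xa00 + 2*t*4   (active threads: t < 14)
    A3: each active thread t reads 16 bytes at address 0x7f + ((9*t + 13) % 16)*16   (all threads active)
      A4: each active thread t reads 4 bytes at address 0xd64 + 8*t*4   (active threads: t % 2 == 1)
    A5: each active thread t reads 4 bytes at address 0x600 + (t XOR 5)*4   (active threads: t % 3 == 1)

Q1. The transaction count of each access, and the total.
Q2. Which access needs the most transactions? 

A1: 1 transaction
A2: 1 transaction
A3: 3 transactions
A4: 4 transactions
A5: 1 transaction

Answer: 1,1,3,4,1; total 10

Answer: A4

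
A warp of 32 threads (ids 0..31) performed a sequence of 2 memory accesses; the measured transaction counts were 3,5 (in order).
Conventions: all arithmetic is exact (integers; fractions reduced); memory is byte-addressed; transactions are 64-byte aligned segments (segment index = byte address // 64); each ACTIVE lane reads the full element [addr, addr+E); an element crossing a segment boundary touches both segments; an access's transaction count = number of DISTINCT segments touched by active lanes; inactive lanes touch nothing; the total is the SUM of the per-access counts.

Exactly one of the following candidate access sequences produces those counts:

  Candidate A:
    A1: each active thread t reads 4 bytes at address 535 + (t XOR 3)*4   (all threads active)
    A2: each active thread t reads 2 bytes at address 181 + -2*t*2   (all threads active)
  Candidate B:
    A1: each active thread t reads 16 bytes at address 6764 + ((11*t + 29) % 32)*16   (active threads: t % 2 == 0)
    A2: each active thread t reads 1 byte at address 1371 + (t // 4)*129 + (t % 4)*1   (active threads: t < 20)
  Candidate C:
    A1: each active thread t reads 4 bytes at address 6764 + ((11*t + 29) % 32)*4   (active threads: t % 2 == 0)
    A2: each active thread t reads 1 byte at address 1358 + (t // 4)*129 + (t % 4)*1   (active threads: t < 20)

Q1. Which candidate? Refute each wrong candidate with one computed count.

A: A2 gives 3 transactions, not 5
B: A1 gives 9 transactions, not 3
C: all counts match (3,5)

Answer: C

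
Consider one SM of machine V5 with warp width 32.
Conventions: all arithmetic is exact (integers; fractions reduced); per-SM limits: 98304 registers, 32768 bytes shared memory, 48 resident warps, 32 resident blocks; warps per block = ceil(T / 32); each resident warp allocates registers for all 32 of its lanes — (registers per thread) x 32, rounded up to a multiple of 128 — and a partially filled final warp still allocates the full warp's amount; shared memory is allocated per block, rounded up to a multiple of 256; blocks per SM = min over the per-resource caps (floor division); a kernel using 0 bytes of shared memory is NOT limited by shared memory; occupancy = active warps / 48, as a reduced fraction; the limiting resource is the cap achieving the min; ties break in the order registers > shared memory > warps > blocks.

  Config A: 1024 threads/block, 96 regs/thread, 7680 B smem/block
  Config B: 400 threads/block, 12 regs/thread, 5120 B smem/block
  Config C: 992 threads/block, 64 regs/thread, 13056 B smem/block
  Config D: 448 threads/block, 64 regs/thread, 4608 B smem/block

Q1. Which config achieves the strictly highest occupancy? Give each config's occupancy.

occupancies: A 2/3, B 13/16, C 31/48, D 7/8

Answer: D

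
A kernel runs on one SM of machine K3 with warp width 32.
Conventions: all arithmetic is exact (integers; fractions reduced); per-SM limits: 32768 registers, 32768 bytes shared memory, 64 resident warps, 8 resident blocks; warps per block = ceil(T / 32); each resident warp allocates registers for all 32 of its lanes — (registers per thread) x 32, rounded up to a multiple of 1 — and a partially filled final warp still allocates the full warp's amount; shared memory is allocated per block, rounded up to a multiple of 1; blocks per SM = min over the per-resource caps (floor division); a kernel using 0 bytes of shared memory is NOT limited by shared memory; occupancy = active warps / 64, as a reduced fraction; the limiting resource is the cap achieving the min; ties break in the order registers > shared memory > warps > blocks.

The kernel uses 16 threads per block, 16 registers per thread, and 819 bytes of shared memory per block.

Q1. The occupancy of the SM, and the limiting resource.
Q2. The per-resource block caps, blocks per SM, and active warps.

Answer: occupancy 1/8, limited by blocks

registers: 64 blocks
shared memory: 40 blocks
warps: 64 blocks
blocks: 8 blocks

Answer: 8 blocks, 8 active warps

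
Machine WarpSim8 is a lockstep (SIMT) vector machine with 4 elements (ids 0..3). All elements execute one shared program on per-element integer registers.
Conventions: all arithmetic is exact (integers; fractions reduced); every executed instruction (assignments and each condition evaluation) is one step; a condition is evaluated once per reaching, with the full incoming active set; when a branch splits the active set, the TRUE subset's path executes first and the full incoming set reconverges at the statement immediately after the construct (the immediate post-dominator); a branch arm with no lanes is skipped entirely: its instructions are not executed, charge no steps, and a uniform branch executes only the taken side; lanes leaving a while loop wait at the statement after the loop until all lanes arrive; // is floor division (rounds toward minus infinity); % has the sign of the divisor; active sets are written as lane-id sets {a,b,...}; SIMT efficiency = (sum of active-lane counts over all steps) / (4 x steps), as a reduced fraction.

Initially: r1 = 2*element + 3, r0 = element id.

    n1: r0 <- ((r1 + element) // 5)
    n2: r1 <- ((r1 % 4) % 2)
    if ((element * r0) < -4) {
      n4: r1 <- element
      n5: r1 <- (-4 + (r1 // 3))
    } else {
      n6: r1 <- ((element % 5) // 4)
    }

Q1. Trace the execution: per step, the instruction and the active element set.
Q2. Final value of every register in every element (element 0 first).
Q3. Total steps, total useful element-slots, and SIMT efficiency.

step 0: r0 <- ((r1 + element) // 5)  {0,1,2,3}
step 1: r1 <- ((r1 % 4) % 2)         {0,1,2,3}
step 2: eval ((element * r0) < -4)   {0,1,2,3}
step 3: r1 <- ((element % 5) // 4)   {0,1,2,3}

Answer: 4 steps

r1: 0,0,0,0
r0: 0,1,1,2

steps = 4; useful = 16; efficiency = 16/16 = 1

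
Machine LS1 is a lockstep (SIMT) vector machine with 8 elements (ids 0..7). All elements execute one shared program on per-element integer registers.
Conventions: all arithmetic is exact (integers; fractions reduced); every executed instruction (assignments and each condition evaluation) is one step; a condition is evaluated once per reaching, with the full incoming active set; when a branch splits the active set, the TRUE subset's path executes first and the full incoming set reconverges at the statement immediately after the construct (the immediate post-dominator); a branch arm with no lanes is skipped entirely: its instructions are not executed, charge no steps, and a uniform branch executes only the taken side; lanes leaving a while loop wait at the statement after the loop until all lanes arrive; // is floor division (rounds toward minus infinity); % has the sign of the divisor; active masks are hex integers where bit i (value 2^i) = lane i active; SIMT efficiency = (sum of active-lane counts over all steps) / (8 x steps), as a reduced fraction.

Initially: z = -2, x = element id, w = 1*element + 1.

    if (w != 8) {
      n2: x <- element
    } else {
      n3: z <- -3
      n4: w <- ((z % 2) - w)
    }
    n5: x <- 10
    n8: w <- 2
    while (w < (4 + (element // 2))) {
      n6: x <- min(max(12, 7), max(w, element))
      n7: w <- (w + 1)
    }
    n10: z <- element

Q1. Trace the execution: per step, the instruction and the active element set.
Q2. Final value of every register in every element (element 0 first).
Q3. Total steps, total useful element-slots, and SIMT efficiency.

step 0: eval (w != 8)                0xff
step 1: x <- element                 0x7f
step 2: z <- -3                      0x80
step 3: w <- ((z % 2) - w)           0x80
step 4: x <- 10                      0xff
step 5: w <- 2                       0xff
step 6: eval (w < (4 + (element // 2))) 0xff
step 7: x <- min(max(12, 7), max(w, element)) 0xff
step 8: w <- (w + 1)                 0xff
step 9: eval (w < (4 + (element // 2))) 0xff
step 10: x <- min(max(12, 7), max(w, element)) 0xff
step 11: w <- (w + 1)                 0xff
step 12: eval (w < (4 + (element // 2))) 0xff
step 13: x <- min(max(12, 7), max(w, element)) 0xfc
step 14: w <- (w + 1)                 0xfc
step 15: eval (w < (4 + (element // 2))) 0xfc
step 16: x <- min(max(12, 7), max(w, element)) 0xf0
step 17: w <- (w + 1)                 0xf0
step 18: eval (w < (4 + (element // 2))) 0xf0
step 19: x <- min(max(12, 7), max(w, element)) 0xc0
step 20: w <- (w + 1)                 0xc0
step 21: eval (w < (4 + (element // 2))) 0xc0
step 22: z <- element                 0xff

Answer: 23 steps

z: 0,1,2,3,4,5,6,7
x: 3,3,4,4,5,5,6,7
w: 4,4,5,5,6,6,7,7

steps = 23; useful = 133; efficiency = 133/184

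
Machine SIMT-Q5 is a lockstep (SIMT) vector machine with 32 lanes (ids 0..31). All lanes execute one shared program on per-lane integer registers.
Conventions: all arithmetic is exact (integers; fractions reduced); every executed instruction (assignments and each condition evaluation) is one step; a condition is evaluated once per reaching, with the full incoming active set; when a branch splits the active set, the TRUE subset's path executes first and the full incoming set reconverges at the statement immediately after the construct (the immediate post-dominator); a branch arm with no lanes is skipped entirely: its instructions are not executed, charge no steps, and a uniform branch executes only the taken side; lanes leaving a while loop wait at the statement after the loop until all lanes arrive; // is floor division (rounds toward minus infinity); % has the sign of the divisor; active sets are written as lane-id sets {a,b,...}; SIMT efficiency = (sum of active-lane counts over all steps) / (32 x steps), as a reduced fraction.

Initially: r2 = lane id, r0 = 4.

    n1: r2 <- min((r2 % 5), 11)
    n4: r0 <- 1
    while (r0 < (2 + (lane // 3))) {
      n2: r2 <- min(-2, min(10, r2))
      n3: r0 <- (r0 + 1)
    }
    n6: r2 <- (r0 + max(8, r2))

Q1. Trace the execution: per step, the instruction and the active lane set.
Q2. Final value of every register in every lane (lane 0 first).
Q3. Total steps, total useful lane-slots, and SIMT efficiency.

step 0: r2 <- min((r2 % 5), 11)      {0,1,2,3,4,5,6,7,8,9,10,11,12,13,14,15,16,17,18,19,20,21,22,23,24,25,26,27,28,29,30,31}
step 1: r0 <- 1                      {0,1,2,3,4,5,6,7,8,9,10,11,12,13,14,15,16,17,18,19,20,21,22,23,24,25,26,27,28,29,30,31}
step 2: eval (r0 < (2 + (lane // 3))) {0,1,2,3,4,5,6,7,8,9,10,11,12,13,14,15,16,17,18,19,20,21,22,23,24,25,26,27,28,29,30,31}
step 3: r2 <- min(-2, min(10, r2))   {0,1,2,3,4,5,6,7,8,9,10,11,12,13,14,15,16,17,18,19,20,21,22,23,24,25,26,27,28,29,30,31}
step 4: r0 <- (r0 + 1)               {0,1,2,3,4,5,6,7,8,9,10,11,12,13,14,15,16,17,18,19,20,21,22,23,24,25,26,27,28,29,30,31}
step 5: eval (r0 < (2 + (lane // 3))) {0,1,2,3,4,5,6,7,8,9,10,11,12,13,14,15,16,17,18,19,20,21,22,23,24,25,26,27,28,29,30,31}
step 6: r2 <- min(-2, min(10, r2))   {3,4,5,6,7,8,9,10,11,12,13,14,15,16,17,18,19,20,21,22,23,24,25,26,27,28,29,30,31}
step 7: r0 <- (r0 + 1)               {3,4,5,6,7,8,9,10,11,12,13,14,15,16,17,18,19,20,21,22,23,24,25,26,27,28,29,30,31}
step 8: eval (r0 < (2 + (lane // 3))) {3,4,5,6,7,8,9,10,11,12,13,14,15,16,17,18,19,20,21,22,23,24,25,26,27,28,29,30,31}
step 9: r2 <- min(-2, min(10, r2))   {6,7,8,9,10,11,12,13,14,15,16,17,18,19,20,21,22,23,24,25,26,27,28,29,30,31}
step 10: r0 <- (r0 + 1)               {6,7,8,9,10,11,12,13,14,15,16,17,18,19,20,21,22,23,24,25,26,27,28,29,30,31}
step 11: eval (r0 < (2 + (lane // 3))) {6,7,8,9,10,11,12,13,14,15,16,17,18,19,20,21,22,23,24,25,26,27,28,29,30,31}
step 12: r2 <- min(-2, min(10, r2))   {9,10,11,12,13,14,15,16,17,18,19,20,21,22,23,24,25,26,27,28,29,30,31}
step 13: r0 <- (r0 + 1)               {9,10,11,12,13,14,15,16,17,18,19,20,21,22,23,24,25,26,27,28,29,30,31}
step 14: eval (r0 < (2 + (lane // 3))) {9,10,11,12,13,14,15,16,17,18,19,20,21,22,23,24,25,26,27,28,29,30,31}
step 15: r2 <- min(-2, min(10, r2))   {12,13,14,15,16,17,18,19,20,21,22,23,24,25,26,27,28,29,30,31}
step 16: r0 <- (r0 + 1)               {12,13,14,15,16,17,18,19,20,21,22,23,24,25,26,27,28,29,30,31}
step 17: eval (r0 < (2 + (lane // 3))) {12,13,14,15,16,17,18,19,20,21,22,23,24,25,26,27,28,29,30,31}
step 18: r2 <- min(-2, min(10, r2))   {15,16,17,18,19,20,21,22,23,24,25,26,27,28,29,30,31}
step 19: r0 <- (r0 + 1)               {15,16,17,18,19,20,21,22,23,24,25,26,27,28,29,30,31}
step 20: eval (r0 < (2 + (lane // 3))) {15,16,17,18,19,20,21,22,23,24,25,26,27,28,29,30,31}
step 21: r2 <- min(-2, min(10, r2))   {18,19,20,21,22,23,24,25,26,27,28,29,30,31}
step 22: r0 <- (r0 + 1)               {18,19,20,21,22,23,24,25,26,27,28,29,30,31}
step 23: eval (r0 < (2 + (lane // 3))) {18,19,20,21,22,23,24,25,26,27,28,29,30,31}
step 24: r2 <- min(-2, min(10, r2))   {21,22,23,24,25,26,27,28,29,30,31}
step 25: r0 <- (r0 + 1)               {21,22,23,24,25,26,27,28,29,30,31}
step 26: eval (r0 < (2 + (lane // 3))) {21,22,23,24,25,26,27,28,29,30,31}
step 27: r2 <- min(-2, min(10, r2))   {24,25,26,27,28,29,30,31}
step 28: r0 <- (r0 + 1)               {24,25,26,27,28,29,30,31}
step 29: eval (r0 < (2 + (lane // 3))) {24,25,26,27,28,29,30,31}
step 30: r2 <- min(-2, min(10, r2))   {27,28,29,30,31}
step 31: r0 <- (r0 + 1)               {27,28,29,30,31}
step 32: eval (r0 < (2 + (lane // 3))) {27,28,29,30,31}
step 33: r2 <- min(-2, min(10, r2))   {30,31}
step 34: r0 <- (r0 + 1)               {30,31}
step 35: eval (r0 < (2 + (lane // 3))) {30,31}
step 36: r2 <- (r0 + max(8, r2))      {0,1,2,3,4,5,6,7,8,9,10,11,12,13,14,15,16,17,18,19,20,21,22,23,24,25,26,27,28,29,30,31}

Answer: 37 steps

r2: 10,10,10,11,11,11,12,12,12,13,13,13,14,14,14,15,15,15,16,16,16,17,17,17,18,18,18,19,19,19,20,20
r0: 2,2,2,3,3,3,4,4,4,5,5,5,6,6,6,7,7,7,8,8,8,9,9,9,10,10,10,11,11,11,12,12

steps = 37; useful = 689; efficiency = 689/1184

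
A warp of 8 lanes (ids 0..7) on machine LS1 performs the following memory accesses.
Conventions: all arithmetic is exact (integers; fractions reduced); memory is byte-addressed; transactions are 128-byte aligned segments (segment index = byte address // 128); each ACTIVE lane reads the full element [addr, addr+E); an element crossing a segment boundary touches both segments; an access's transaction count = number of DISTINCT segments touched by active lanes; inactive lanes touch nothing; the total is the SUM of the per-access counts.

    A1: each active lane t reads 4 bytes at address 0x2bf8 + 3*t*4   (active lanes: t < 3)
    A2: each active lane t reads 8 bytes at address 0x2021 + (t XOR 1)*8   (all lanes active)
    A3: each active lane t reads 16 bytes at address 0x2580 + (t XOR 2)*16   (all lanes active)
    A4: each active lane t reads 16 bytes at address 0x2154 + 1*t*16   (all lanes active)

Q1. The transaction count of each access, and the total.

A1: 2 transactions
A2: 1 transaction
A3: 1 transaction
A4: 2 transactions

Answer: 2,1,1,2; total 6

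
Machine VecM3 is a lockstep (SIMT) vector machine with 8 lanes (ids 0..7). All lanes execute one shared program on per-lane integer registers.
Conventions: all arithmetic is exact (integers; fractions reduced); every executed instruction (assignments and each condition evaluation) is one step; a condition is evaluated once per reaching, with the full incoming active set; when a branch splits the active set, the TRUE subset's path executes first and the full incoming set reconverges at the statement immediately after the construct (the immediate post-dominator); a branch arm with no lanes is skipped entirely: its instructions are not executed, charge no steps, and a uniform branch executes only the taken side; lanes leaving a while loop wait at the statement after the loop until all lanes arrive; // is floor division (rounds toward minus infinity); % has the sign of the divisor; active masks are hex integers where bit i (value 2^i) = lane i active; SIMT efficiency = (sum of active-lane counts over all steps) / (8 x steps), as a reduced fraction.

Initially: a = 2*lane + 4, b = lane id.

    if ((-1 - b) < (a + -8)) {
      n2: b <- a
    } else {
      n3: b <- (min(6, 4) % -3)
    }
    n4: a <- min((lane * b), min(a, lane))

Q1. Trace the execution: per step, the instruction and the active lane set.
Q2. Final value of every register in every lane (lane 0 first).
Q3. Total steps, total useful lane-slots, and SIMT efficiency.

step 0: eval ((-1 - b) < (a + -8))   0xff
step 1: b <- a                       0xfc
step 2: b <- (min(6, 4) % -3)        0x03
step 3: a <- min((lane * b), min(a, lane)) 0xff

Answer: 4 steps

a: 0,-2,2,3,4,5,6,7
b: -2,-2,8,10,12,14,16,18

steps = 4; useful = 24; efficiency = 24/32 = 3/4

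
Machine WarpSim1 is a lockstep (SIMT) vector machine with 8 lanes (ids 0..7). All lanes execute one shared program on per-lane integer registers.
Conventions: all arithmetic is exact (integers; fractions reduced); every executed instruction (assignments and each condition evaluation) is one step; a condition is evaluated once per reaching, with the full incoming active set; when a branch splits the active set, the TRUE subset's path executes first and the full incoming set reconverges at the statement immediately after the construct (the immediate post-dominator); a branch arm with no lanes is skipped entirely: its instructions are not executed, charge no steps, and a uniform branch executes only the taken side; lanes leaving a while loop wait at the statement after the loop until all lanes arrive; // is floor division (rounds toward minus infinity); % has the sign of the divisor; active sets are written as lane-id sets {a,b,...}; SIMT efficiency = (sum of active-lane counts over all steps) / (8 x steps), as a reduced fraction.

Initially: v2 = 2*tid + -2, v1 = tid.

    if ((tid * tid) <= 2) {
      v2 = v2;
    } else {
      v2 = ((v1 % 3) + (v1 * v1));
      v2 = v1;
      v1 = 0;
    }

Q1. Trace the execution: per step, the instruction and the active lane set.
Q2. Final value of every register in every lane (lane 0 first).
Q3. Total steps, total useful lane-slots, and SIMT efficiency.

step 0: eval ((tid * tid) <= 2)      {0,1,2,3,4,5,6,7}
step 1: v2 <- v2                     {0,1}
step 2: v2 <- ((v1 % 3) + (v1 * v1)) {2,3,4,5,6,7}
step 3: v2 <- v1                     {2,3,4,5,6,7}
step 4: v1 <- 0                      {2,3,4,5,6,7}

Answer: 5 steps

v2: -2,0,2,3,4,5,6,7
v1: 0,1,0,0,0,0,0,0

steps = 5; useful = 28; efficiency = 28/40 = 7/10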